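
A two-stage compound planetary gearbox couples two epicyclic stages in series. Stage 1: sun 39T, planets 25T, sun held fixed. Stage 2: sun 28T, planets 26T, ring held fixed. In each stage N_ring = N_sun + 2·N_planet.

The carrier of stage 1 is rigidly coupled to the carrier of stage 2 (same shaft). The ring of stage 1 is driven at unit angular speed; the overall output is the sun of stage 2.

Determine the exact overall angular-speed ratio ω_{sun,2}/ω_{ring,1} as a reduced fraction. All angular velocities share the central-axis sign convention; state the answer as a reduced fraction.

Stage 1: N_ring = 39 + 2·25 = 89
Stage 1: 39(ω_s−ω_c) = −89(ω_r−ω_c),  ω_s=0, ω_r=1
Stage 1: 39(0−ω_c) = −89(1−ω_c)  ⇒  128ω_c = 89  ⇒  ω_c = 89/128
  ⇒ ω_c¹/ω_r¹ = 89/128
Stage 2: N_ring = 28 + 2·26 = 80
Stage 2: 28(ω_s−ω_c) = −80(ω_r−ω_c),  ω_r=0, ω_c=1
Stage 2: ω_s = 1 − (80/28)(0−1) = 27/7
  ⇒ ω_s²/ω_c² = 27/7
Coupling ω_c² = ω_c¹ ⇒ overall = 89/128 × 27/7 = 2403/896

2403/896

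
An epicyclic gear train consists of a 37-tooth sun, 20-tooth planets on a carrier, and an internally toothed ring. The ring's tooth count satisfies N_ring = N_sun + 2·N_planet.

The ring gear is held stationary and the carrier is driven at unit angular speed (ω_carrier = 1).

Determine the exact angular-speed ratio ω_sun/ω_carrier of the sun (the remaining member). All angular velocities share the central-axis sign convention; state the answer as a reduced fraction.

114/37

N_ring = 37 + 2·20 = 77
37(ω_s−ω_c) = −77(ω_r−ω_c),  ω_r=0, ω_c=1
ω_s = 1 − (77/37)(0−1) = 114/37
ω_s/ω_c = 114/37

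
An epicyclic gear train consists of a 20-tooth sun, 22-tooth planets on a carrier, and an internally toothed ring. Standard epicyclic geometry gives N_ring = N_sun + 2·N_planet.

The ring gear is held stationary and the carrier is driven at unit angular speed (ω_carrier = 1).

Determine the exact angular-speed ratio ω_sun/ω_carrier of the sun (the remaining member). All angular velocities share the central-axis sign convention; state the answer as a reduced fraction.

N_ring = 20 + 2·22 = 64
20(ω_s−ω_c) = −64(ω_r−ω_c),  ω_r=0, ω_c=1
ω_s = 1 − (64/20)(0−1) = 21/5
ω_s/ω_c = 21/5

21/5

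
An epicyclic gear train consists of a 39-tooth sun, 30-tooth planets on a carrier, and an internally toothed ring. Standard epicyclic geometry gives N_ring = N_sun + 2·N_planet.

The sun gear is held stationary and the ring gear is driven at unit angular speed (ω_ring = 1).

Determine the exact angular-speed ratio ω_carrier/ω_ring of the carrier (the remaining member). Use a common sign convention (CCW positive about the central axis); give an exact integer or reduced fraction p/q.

33/46

N_ring = 39 + 2·30 = 99
39(ω_s−ω_c) = −99(ω_r−ω_c),  ω_s=0, ω_r=1
39(0−ω_c) = −99(1−ω_c)  ⇒  138ω_c = 99  ⇒  ω_c = 33/46
ω_c/ω_r = 33/46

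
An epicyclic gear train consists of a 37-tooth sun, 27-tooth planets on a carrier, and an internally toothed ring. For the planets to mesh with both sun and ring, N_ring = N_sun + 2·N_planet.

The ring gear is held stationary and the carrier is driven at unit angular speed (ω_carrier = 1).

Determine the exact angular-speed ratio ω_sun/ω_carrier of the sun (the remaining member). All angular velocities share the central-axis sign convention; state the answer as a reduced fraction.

N_ring = 37 + 2·27 = 91
37(ω_s−ω_c) = −91(ω_r−ω_c),  ω_r=0, ω_c=1
ω_s = 1 − (91/37)(0−1) = 128/37
ω_s/ω_c = 128/37

128/37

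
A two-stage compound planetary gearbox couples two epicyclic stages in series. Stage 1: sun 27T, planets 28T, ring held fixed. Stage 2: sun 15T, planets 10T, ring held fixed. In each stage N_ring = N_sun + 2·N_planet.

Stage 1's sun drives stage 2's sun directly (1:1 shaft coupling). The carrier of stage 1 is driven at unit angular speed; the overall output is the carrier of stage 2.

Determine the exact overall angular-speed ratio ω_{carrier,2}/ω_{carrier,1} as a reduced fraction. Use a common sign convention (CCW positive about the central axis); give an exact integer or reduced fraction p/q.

Stage 1: N_ring = 27 + 2·28 = 83
Stage 1: 27(ω_s−ω_c) = −83(ω_r−ω_c),  ω_r=0, ω_c=1
Stage 1: ω_s = 1 − (83/27)(0−1) = 110/27
  ⇒ ω_s¹/ω_c¹ = 110/27
Stage 2: N_ring = 15 + 2·10 = 35
Stage 2: 15(ω_s−ω_c) = −35(ω_r−ω_c),  ω_r=0, ω_s=1
Stage 2: 15(1−ω_c) = −35(0−ω_c)  ⇒  50ω_c = 15  ⇒  ω_c = 3/10
  ⇒ ω_c²/ω_s² = 3/10
Coupling ω_s² = ω_s¹ ⇒ overall = 110/27 × 3/10 = 11/9

11/9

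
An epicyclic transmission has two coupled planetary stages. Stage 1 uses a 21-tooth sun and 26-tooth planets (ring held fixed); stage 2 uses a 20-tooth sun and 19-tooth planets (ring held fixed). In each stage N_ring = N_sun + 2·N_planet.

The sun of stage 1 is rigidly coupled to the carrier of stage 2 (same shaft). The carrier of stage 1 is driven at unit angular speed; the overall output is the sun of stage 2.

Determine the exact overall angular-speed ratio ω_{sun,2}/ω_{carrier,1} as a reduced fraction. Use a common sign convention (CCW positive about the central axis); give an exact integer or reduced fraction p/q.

Stage 1: N_ring = 21 + 2·26 = 73
Stage 1: 21(ω_s−ω_c) = −73(ω_r−ω_c),  ω_r=0, ω_c=1
Stage 1: ω_s = 1 − (73/21)(0−1) = 94/21
  ⇒ ω_s¹/ω_c¹ = 94/21
Stage 2: N_ring = 20 + 2·19 = 58
Stage 2: 20(ω_s−ω_c) = −58(ω_r−ω_c),  ω_r=0, ω_c=1
Stage 2: ω_s = 1 − (58/20)(0−1) = 39/10
  ⇒ ω_s²/ω_c² = 39/10
Coupling ω_c² = ω_s¹ ⇒ overall = 94/21 × 39/10 = 611/35

611/35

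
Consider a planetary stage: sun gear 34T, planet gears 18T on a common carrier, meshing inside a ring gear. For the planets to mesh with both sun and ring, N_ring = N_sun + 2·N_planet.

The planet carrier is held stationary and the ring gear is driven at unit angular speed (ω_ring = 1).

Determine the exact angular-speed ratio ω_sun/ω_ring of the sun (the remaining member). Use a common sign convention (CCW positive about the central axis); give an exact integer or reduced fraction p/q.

N_ring = 34 + 2·18 = 70
34(ω_s−ω_c) = −70(ω_r−ω_c),  ω_c=0, ω_r=1
ω_s = 0 − (70/34)(1−0) = -35/17
ω_s/ω_r = -35/17

-35/17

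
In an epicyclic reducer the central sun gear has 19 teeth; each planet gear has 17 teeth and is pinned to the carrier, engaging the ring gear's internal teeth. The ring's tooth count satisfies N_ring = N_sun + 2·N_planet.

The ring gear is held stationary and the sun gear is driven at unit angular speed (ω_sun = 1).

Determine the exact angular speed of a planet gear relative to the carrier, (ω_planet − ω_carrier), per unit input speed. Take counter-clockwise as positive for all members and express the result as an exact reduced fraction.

N_ring = 19 + 2·17 = 53
19(ω_s−ω_c) = −53(ω_r−ω_c),  ω_r=0, ω_s=1
19(1−ω_c) = −53(0−ω_c)  ⇒  72ω_c = 19  ⇒  ω_c = 19/72
sun–planet: 19·(1−19/72) = −17·(ω_p−ω_c)  ⇒  ω_p−ω_c = −(19/17)·(53/72) = -1007/1224

-1007/1224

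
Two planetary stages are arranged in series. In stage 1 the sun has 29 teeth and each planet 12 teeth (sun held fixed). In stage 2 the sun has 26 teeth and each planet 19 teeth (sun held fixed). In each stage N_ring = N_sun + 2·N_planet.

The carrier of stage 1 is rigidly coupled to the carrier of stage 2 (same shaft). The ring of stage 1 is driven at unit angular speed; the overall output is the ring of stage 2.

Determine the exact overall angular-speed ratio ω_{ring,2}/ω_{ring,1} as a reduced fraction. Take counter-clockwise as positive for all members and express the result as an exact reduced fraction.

Stage 1: N_ring = 29 + 2·12 = 53
Stage 1: 29(ω_s−ω_c) = −53(ω_r−ω_c),  ω_s=0, ω_r=1
Stage 1: 29(0−ω_c) = −53(1−ω_c)  ⇒  82ω_c = 53  ⇒  ω_c = 53/82
  ⇒ ω_c¹/ω_r¹ = 53/82
Stage 2: N_ring = 26 + 2·19 = 64
Stage 2: 26(ω_s−ω_c) = −64(ω_r−ω_c),  ω_s=0, ω_c=1
Stage 2: ω_r = 1 − (26/64)(0−1) = 45/32
  ⇒ ω_r²/ω_c² = 45/32
Coupling ω_c² = ω_c¹ ⇒ overall = 53/82 × 45/32 = 2385/2624

2385/2624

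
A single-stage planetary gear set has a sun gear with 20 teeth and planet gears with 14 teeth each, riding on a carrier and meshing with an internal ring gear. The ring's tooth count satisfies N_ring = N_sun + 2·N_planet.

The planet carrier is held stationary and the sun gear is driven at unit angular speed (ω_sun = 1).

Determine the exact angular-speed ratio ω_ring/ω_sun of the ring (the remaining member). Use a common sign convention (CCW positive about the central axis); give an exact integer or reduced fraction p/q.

N_ring = 20 + 2·14 = 48
20(ω_s−ω_c) = −48(ω_r−ω_c),  ω_c=0, ω_s=1
ω_r = 0 − (20/48)(1−0) = -5/12
ω_r/ω_s = -5/12

-5/12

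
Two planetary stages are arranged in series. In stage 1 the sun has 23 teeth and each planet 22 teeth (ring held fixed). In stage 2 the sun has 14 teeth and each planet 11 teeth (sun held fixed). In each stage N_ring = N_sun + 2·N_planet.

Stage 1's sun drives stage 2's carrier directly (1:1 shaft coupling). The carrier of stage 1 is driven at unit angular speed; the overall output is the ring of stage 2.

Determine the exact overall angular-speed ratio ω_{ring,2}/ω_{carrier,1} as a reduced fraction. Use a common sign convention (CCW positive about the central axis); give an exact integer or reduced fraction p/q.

125/23

Stage 1: N_ring = 23 + 2·22 = 67
Stage 1: 23(ω_s−ω_c) = −67(ω_r−ω_c),  ω_r=0, ω_c=1
Stage 1: ω_s = 1 − (67/23)(0−1) = 90/23
  ⇒ ω_s¹/ω_c¹ = 90/23
Stage 2: N_ring = 14 + 2·11 = 36
Stage 2: 14(ω_s−ω_c) = −36(ω_r−ω_c),  ω_s=0, ω_c=1
Stage 2: ω_r = 1 − (14/36)(0−1) = 25/18
  ⇒ ω_r²/ω_c² = 25/18
Coupling ω_c² = ω_s¹ ⇒ overall = 90/23 × 25/18 = 125/23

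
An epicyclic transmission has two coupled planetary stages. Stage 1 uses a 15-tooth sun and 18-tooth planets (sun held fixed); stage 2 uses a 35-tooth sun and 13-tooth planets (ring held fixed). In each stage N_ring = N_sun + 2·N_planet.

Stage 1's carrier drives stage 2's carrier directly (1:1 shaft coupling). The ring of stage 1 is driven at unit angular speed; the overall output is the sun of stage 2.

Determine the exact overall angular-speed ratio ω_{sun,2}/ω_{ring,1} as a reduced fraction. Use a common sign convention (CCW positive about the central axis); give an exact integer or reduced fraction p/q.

816/385

Stage 1: N_ring = 15 + 2·18 = 51
Stage 1: 15(ω_s−ω_c) = −51(ω_r−ω_c),  ω_s=0, ω_r=1
Stage 1: 15(0−ω_c) = −51(1−ω_c)  ⇒  66ω_c = 51  ⇒  ω_c = 17/22
  ⇒ ω_c¹/ω_r¹ = 17/22
Stage 2: N_ring = 35 + 2·13 = 61
Stage 2: 35(ω_s−ω_c) = −61(ω_r−ω_c),  ω_r=0, ω_c=1
Stage 2: ω_s = 1 − (61/35)(0−1) = 96/35
  ⇒ ω_s²/ω_c² = 96/35
Coupling ω_c² = ω_c¹ ⇒ overall = 17/22 × 96/35 = 816/385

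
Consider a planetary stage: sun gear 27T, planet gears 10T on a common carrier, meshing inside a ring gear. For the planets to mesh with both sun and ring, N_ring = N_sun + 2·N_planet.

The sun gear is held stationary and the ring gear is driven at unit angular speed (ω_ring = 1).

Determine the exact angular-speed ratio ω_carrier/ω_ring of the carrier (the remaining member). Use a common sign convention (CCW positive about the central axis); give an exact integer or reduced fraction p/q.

47/74

N_ring = 27 + 2·10 = 47
27(ω_s−ω_c) = −47(ω_r−ω_c),  ω_s=0, ω_r=1
27(0−ω_c) = −47(1−ω_c)  ⇒  74ω_c = 47  ⇒  ω_c = 47/74
ω_c/ω_r = 47/74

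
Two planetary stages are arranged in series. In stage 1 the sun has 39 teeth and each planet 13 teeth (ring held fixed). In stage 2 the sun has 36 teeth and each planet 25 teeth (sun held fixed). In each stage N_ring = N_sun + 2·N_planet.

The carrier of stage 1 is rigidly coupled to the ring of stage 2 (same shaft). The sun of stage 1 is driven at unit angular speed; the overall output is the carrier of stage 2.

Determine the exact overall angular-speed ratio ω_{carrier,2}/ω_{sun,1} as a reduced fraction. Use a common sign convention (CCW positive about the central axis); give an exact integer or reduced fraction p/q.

Stage 1: N_ring = 39 + 2·13 = 65
Stage 1: 39(ω_s−ω_c) = −65(ω_r−ω_c),  ω_r=0, ω_s=1
Stage 1: 39(1−ω_c) = −65(0−ω_c)  ⇒  104ω_c = 39  ⇒  ω_c = 3/8
  ⇒ ω_c¹/ω_s¹ = 3/8
Stage 2: N_ring = 36 + 2·25 = 86
Stage 2: 36(ω_s−ω_c) = −86(ω_r−ω_c),  ω_s=0, ω_r=1
Stage 2: 36(0−ω_c) = −86(1−ω_c)  ⇒  122ω_c = 86  ⇒  ω_c = 43/61
  ⇒ ω_c²/ω_r² = 43/61
Coupling ω_r² = ω_c¹ ⇒ overall = 3/8 × 43/61 = 129/488

129/488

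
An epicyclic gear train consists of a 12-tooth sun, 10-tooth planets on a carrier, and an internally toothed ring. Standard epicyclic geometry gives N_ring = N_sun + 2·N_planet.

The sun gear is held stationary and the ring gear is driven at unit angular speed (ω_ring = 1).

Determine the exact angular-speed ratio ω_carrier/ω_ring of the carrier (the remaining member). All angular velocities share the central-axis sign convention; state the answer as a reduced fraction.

8/11

N_ring = 12 + 2·10 = 32
12(ω_s−ω_c) = −32(ω_r−ω_c),  ω_s=0, ω_r=1
12(0−ω_c) = −32(1−ω_c)  ⇒  44ω_c = 32  ⇒  ω_c = 8/11
ω_c/ω_r = 8/11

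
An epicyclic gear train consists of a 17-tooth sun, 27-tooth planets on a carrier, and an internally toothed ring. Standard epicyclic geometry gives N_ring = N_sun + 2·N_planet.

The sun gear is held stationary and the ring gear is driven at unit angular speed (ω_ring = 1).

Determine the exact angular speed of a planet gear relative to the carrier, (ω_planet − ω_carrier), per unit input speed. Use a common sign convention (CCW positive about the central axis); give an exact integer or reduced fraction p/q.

1207/2376

N_ring = 17 + 2·27 = 71
17(ω_s−ω_c) = −71(ω_r−ω_c),  ω_s=0, ω_r=1
17(0−ω_c) = −71(1−ω_c)  ⇒  88ω_c = 71  ⇒  ω_c = 71/88
sun–planet: 17·(0−71/88) = −27·(ω_p−ω_c)  ⇒  ω_p−ω_c = −(17/27)·(-71/88) = 1207/2376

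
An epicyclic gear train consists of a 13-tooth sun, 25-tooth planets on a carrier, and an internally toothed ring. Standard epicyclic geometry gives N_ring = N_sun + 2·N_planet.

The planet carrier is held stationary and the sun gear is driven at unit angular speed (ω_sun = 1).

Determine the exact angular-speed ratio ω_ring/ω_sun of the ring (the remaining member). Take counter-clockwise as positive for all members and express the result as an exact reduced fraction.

N_ring = 13 + 2·25 = 63
13(ω_s−ω_c) = −63(ω_r−ω_c),  ω_c=0, ω_s=1
ω_r = 0 − (13/63)(1−0) = -13/63
ω_r/ω_s = -13/63

-13/63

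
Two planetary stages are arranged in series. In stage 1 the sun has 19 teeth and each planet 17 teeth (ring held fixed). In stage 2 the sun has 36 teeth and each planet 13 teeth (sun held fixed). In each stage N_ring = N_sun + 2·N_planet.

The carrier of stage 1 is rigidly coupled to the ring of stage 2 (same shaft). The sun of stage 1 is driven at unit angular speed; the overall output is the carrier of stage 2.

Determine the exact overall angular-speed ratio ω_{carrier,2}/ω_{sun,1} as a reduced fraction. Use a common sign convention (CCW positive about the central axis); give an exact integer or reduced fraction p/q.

589/3528

Stage 1: N_ring = 19 + 2·17 = 53
Stage 1: 19(ω_s−ω_c) = −53(ω_r−ω_c),  ω_r=0, ω_s=1
Stage 1: 19(1−ω_c) = −53(0−ω_c)  ⇒  72ω_c = 19  ⇒  ω_c = 19/72
  ⇒ ω_c¹/ω_s¹ = 19/72
Stage 2: N_ring = 36 + 2·13 = 62
Stage 2: 36(ω_s−ω_c) = −62(ω_r−ω_c),  ω_s=0, ω_r=1
Stage 2: 36(0−ω_c) = −62(1−ω_c)  ⇒  98ω_c = 62  ⇒  ω_c = 31/49
  ⇒ ω_c²/ω_r² = 31/49
Coupling ω_r² = ω_c¹ ⇒ overall = 19/72 × 31/49 = 589/3528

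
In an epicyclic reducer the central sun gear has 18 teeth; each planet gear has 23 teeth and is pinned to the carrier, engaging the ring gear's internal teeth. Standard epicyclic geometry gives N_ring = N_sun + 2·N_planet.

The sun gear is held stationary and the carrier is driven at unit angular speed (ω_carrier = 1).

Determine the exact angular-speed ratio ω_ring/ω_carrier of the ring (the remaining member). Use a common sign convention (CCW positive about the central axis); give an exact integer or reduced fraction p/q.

N_ring = 18 + 2·23 = 64
18(ω_s−ω_c) = −64(ω_r−ω_c),  ω_s=0, ω_c=1
ω_r = 1 − (18/64)(0−1) = 41/32
ω_r/ω_c = 41/32

41/32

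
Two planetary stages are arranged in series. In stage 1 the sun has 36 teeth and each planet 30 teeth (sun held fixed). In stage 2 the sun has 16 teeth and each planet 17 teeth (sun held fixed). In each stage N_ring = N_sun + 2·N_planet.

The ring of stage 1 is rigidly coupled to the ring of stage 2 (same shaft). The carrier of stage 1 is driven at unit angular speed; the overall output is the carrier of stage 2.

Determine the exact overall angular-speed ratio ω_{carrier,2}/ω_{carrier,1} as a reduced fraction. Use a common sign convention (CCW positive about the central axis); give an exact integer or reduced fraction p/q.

25/24

Stage 1: N_ring = 36 + 2·30 = 96
Stage 1: 36(ω_s−ω_c) = −96(ω_r−ω_c),  ω_s=0, ω_c=1
Stage 1: ω_r = 1 − (36/96)(0−1) = 11/8
  ⇒ ω_r¹/ω_c¹ = 11/8
Stage 2: N_ring = 16 + 2·17 = 50
Stage 2: 16(ω_s−ω_c) = −50(ω_r−ω_c),  ω_s=0, ω_r=1
Stage 2: 16(0−ω_c) = −50(1−ω_c)  ⇒  66ω_c = 50  ⇒  ω_c = 25/33
  ⇒ ω_c²/ω_r² = 25/33
Coupling ω_r² = ω_r¹ ⇒ overall = 11/8 × 25/33 = 25/24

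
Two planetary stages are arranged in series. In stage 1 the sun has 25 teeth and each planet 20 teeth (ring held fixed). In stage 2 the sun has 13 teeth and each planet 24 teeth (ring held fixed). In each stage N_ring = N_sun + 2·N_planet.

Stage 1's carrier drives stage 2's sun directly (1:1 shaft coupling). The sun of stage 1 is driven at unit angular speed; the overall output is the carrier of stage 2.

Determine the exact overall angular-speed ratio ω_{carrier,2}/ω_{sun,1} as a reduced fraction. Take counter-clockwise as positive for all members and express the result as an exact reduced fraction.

65/1332

Stage 1: N_ring = 25 + 2·20 = 65
Stage 1: 25(ω_s−ω_c) = −65(ω_r−ω_c),  ω_r=0, ω_s=1
Stage 1: 25(1−ω_c) = −65(0−ω_c)  ⇒  90ω_c = 25  ⇒  ω_c = 5/18
  ⇒ ω_c¹/ω_s¹ = 5/18
Stage 2: N_ring = 13 + 2·24 = 61
Stage 2: 13(ω_s−ω_c) = −61(ω_r−ω_c),  ω_r=0, ω_s=1
Stage 2: 13(1−ω_c) = −61(0−ω_c)  ⇒  74ω_c = 13  ⇒  ω_c = 13/74
  ⇒ ω_c²/ω_s² = 13/74
Coupling ω_s² = ω_c¹ ⇒ overall = 5/18 × 13/74 = 65/1332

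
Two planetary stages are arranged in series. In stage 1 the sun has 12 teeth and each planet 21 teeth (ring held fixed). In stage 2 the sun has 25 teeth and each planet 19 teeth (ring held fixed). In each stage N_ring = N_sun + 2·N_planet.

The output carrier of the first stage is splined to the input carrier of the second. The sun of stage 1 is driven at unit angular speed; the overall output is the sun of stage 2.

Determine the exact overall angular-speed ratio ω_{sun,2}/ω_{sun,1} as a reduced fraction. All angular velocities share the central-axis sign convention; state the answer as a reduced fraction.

Stage 1: N_ring = 12 + 2·21 = 54
Stage 1: 12(ω_s−ω_c) = −54(ω_r−ω_c),  ω_r=0, ω_s=1
Stage 1: 12(1−ω_c) = −54(0−ω_c)  ⇒  66ω_c = 12  ⇒  ω_c = 2/11
  ⇒ ω_c¹/ω_s¹ = 2/11
Stage 2: N_ring = 25 + 2·19 = 63
Stage 2: 25(ω_s−ω_c) = −63(ω_r−ω_c),  ω_r=0, ω_c=1
Stage 2: ω_s = 1 − (63/25)(0−1) = 88/25
  ⇒ ω_s²/ω_c² = 88/25
Coupling ω_c² = ω_c¹ ⇒ overall = 2/11 × 88/25 = 16/25

16/25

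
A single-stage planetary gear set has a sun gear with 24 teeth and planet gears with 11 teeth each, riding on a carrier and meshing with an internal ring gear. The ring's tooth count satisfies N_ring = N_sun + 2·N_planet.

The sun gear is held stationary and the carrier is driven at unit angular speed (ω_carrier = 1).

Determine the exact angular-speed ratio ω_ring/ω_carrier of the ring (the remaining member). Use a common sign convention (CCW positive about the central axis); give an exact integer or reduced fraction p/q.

N_ring = 24 + 2·11 = 46
24(ω_s−ω_c) = −46(ω_r−ω_c),  ω_s=0, ω_c=1
ω_r = 1 − (24/46)(0−1) = 35/23
ω_r/ω_c = 35/23

35/23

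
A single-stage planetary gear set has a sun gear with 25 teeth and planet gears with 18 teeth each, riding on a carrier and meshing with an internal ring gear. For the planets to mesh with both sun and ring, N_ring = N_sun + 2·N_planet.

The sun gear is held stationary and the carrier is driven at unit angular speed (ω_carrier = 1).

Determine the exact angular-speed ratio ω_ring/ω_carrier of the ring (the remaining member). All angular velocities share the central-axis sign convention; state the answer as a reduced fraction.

N_ring = 25 + 2·18 = 61
25(ω_s−ω_c) = −61(ω_r−ω_c),  ω_s=0, ω_c=1
ω_r = 1 − (25/61)(0−1) = 86/61
ω_r/ω_c = 86/61

86/61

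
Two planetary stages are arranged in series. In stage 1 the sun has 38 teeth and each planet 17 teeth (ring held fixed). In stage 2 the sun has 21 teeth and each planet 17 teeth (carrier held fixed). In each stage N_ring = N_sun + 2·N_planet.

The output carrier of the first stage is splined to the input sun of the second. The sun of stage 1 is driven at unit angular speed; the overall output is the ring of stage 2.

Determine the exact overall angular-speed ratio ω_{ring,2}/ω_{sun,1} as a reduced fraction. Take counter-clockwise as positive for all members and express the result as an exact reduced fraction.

-399/3025

Stage 1: N_ring = 38 + 2·17 = 72
Stage 1: 38(ω_s−ω_c) = −72(ω_r−ω_c),  ω_r=0, ω_s=1
Stage 1: 38(1−ω_c) = −72(0−ω_c)  ⇒  110ω_c = 38  ⇒  ω_c = 19/55
  ⇒ ω_c¹/ω_s¹ = 19/55
Stage 2: N_ring = 21 + 2·17 = 55
Stage 2: 21(ω_s−ω_c) = −55(ω_r−ω_c),  ω_c=0, ω_s=1
Stage 2: ω_r = 0 − (21/55)(1−0) = -21/55
  ⇒ ω_r²/ω_s² = -21/55
Coupling ω_s² = ω_c¹ ⇒ overall = 19/55 × -21/55 = -399/3025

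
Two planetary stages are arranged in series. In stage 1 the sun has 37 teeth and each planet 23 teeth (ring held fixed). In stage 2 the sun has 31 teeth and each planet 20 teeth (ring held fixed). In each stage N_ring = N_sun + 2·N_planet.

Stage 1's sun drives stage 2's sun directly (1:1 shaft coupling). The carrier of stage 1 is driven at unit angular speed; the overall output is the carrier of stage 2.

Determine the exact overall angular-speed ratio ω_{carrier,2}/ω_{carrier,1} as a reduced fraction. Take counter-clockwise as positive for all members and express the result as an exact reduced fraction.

620/629

Stage 1: N_ring = 37 + 2·23 = 83
Stage 1: 37(ω_s−ω_c) = −83(ω_r−ω_c),  ω_r=0, ω_c=1
Stage 1: ω_s = 1 − (83/37)(0−1) = 120/37
  ⇒ ω_s¹/ω_c¹ = 120/37
Stage 2: N_ring = 31 + 2·20 = 71
Stage 2: 31(ω_s−ω_c) = −71(ω_r−ω_c),  ω_r=0, ω_s=1
Stage 2: 31(1−ω_c) = −71(0−ω_c)  ⇒  102ω_c = 31  ⇒  ω_c = 31/102
  ⇒ ω_c²/ω_s² = 31/102
Coupling ω_s² = ω_s¹ ⇒ overall = 120/37 × 31/102 = 620/629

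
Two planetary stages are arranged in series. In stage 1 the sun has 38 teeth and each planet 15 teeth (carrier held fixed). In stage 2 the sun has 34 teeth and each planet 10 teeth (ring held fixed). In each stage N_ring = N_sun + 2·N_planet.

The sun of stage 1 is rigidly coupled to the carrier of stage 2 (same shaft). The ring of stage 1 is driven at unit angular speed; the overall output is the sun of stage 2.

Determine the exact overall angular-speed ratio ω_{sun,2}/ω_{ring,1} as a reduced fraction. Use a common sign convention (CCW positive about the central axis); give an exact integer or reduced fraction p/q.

-88/19

Stage 1: N_ring = 38 + 2·15 = 68
Stage 1: 38(ω_s−ω_c) = −68(ω_r−ω_c),  ω_c=0, ω_r=1
Stage 1: ω_s = 0 − (68/38)(1−0) = -34/19
  ⇒ ω_s¹/ω_r¹ = -34/19
Stage 2: N_ring = 34 + 2·10 = 54
Stage 2: 34(ω_s−ω_c) = −54(ω_r−ω_c),  ω_r=0, ω_c=1
Stage 2: ω_s = 1 − (54/34)(0−1) = 44/17
  ⇒ ω_s²/ω_c² = 44/17
Coupling ω_c² = ω_s¹ ⇒ overall = -34/19 × 44/17 = -88/19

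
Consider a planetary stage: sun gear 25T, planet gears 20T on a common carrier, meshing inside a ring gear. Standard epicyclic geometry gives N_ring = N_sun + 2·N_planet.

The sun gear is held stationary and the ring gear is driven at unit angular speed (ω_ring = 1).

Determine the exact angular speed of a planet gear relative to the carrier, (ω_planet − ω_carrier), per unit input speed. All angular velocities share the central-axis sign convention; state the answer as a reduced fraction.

65/72

N_ring = 25 + 2·20 = 65
25(ω_s−ω_c) = −65(ω_r−ω_c),  ω_s=0, ω_r=1
25(0−ω_c) = −65(1−ω_c)  ⇒  90ω_c = 65  ⇒  ω_c = 13/18
sun–planet: 25·(0−13/18) = −20·(ω_p−ω_c)  ⇒  ω_p−ω_c = −(25/20)·(-13/18) = 65/72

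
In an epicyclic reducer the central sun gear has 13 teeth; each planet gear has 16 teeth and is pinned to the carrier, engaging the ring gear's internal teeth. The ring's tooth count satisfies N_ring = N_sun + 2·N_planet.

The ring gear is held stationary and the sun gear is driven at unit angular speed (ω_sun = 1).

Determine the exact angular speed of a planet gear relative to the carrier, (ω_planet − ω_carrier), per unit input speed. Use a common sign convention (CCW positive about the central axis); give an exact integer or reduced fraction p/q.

N_ring = 13 + 2·16 = 45
13(ω_s−ω_c) = −45(ω_r−ω_c),  ω_r=0, ω_s=1
13(1−ω_c) = −45(0−ω_c)  ⇒  58ω_c = 13  ⇒  ω_c = 13/58
sun–planet: 13·(1−13/58) = −16·(ω_p−ω_c)  ⇒  ω_p−ω_c = −(13/16)·(45/58) = -585/928

-585/928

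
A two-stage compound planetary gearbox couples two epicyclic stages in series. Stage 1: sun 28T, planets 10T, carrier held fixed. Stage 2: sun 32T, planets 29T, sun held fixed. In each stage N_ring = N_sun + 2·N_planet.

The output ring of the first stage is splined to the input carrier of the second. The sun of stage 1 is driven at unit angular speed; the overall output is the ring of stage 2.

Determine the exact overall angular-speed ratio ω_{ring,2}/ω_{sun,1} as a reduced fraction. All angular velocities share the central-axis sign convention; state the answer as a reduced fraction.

-427/540

Stage 1: N_ring = 28 + 2·10 = 48
Stage 1: 28(ω_s−ω_c) = −48(ω_r−ω_c),  ω_c=0, ω_s=1
Stage 1: ω_r = 0 − (28/48)(1−0) = -7/12
  ⇒ ω_r¹/ω_s¹ = -7/12
Stage 2: N_ring = 32 + 2·29 = 90
Stage 2: 32(ω_s−ω_c) = −90(ω_r−ω_c),  ω_s=0, ω_c=1
Stage 2: ω_r = 1 − (32/90)(0−1) = 61/45
  ⇒ ω_r²/ω_c² = 61/45
Coupling ω_c² = ω_r¹ ⇒ overall = -7/12 × 61/45 = -427/540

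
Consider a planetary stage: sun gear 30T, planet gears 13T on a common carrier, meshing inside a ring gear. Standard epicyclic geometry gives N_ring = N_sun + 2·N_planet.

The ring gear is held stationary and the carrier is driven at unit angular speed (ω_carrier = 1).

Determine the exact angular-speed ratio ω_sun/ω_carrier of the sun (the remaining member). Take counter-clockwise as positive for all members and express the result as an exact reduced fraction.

N_ring = 30 + 2·13 = 56
30(ω_s−ω_c) = −56(ω_r−ω_c),  ω_r=0, ω_c=1
ω_s = 1 − (56/30)(0−1) = 43/15
ω_s/ω_c = 43/15

43/15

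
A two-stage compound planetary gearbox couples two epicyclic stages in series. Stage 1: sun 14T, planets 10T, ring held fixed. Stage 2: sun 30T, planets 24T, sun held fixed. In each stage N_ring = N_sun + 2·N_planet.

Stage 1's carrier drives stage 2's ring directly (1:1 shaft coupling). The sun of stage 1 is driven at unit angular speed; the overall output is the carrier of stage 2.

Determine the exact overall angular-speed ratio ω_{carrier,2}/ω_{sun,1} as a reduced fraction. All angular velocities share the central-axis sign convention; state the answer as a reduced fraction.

91/432

Stage 1: N_ring = 14 + 2·10 = 34
Stage 1: 14(ω_s−ω_c) = −34(ω_r−ω_c),  ω_r=0, ω_s=1
Stage 1: 14(1−ω_c) = −34(0−ω_c)  ⇒  48ω_c = 14  ⇒  ω_c = 7/24
  ⇒ ω_c¹/ω_s¹ = 7/24
Stage 2: N_ring = 30 + 2·24 = 78
Stage 2: 30(ω_s−ω_c) = −78(ω_r−ω_c),  ω_s=0, ω_r=1
Stage 2: 30(0−ω_c) = −78(1−ω_c)  ⇒  108ω_c = 78  ⇒  ω_c = 13/18
  ⇒ ω_c²/ω_r² = 13/18
Coupling ω_r² = ω_c¹ ⇒ overall = 7/24 × 13/18 = 91/432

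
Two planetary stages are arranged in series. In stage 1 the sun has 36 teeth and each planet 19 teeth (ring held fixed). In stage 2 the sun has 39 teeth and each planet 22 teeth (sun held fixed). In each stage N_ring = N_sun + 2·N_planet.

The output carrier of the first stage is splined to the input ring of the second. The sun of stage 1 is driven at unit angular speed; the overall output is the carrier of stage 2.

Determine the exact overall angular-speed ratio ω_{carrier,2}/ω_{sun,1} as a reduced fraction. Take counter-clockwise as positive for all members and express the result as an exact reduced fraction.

Stage 1: N_ring = 36 + 2·19 = 74
Stage 1: 36(ω_s−ω_c) = −74(ω_r−ω_c),  ω_r=0, ω_s=1
Stage 1: 36(1−ω_c) = −74(0−ω_c)  ⇒  110ω_c = 36  ⇒  ω_c = 18/55
  ⇒ ω_c¹/ω_s¹ = 18/55
Stage 2: N_ring = 39 + 2·22 = 83
Stage 2: 39(ω_s−ω_c) = −83(ω_r−ω_c),  ω_s=0, ω_r=1
Stage 2: 39(0−ω_c) = −83(1−ω_c)  ⇒  122ω_c = 83  ⇒  ω_c = 83/122
  ⇒ ω_c²/ω_r² = 83/122
Coupling ω_r² = ω_c¹ ⇒ overall = 18/55 × 83/122 = 747/3355

747/3355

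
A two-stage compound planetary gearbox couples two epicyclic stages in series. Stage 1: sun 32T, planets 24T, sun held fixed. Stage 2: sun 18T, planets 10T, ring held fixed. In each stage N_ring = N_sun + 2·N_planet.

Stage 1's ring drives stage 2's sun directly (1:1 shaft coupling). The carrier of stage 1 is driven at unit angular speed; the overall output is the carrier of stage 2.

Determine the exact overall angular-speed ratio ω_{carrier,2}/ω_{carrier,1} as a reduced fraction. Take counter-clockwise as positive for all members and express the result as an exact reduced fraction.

Stage 1: N_ring = 32 + 2·24 = 80
Stage 1: 32(ω_s−ω_c) = −80(ω_r−ω_c),  ω_s=0, ω_c=1
Stage 1: ω_r = 1 − (32/80)(0−1) = 7/5
  ⇒ ω_r¹/ω_c¹ = 7/5
Stage 2: N_ring = 18 + 2·10 = 38
Stage 2: 18(ω_s−ω_c) = −38(ω_r−ω_c),  ω_r=0, ω_s=1
Stage 2: 18(1−ω_c) = −38(0−ω_c)  ⇒  56ω_c = 18  ⇒  ω_c = 9/28
  ⇒ ω_c²/ω_s² = 9/28
Coupling ω_s² = ω_r¹ ⇒ overall = 7/5 × 9/28 = 9/20

9/20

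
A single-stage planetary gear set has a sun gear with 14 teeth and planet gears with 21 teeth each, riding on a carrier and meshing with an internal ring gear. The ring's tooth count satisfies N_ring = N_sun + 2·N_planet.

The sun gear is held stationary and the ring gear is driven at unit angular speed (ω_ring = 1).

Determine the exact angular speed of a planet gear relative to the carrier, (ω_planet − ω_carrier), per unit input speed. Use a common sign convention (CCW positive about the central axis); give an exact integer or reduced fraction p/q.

8/15

N_ring = 14 + 2·21 = 56
14(ω_s−ω_c) = −56(ω_r−ω_c),  ω_s=0, ω_r=1
14(0−ω_c) = −56(1−ω_c)  ⇒  70ω_c = 56  ⇒  ω_c = 4/5
sun–planet: 14·(0−4/5) = −21·(ω_p−ω_c)  ⇒  ω_p−ω_c = −(14/21)·(-4/5) = 8/15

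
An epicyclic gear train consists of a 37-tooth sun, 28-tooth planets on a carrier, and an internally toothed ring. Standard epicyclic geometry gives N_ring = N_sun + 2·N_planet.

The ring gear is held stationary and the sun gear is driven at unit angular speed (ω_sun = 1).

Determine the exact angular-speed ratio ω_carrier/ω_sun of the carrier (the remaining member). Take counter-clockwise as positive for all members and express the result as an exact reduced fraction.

N_ring = 37 + 2·28 = 93
37(ω_s−ω_c) = −93(ω_r−ω_c),  ω_r=0, ω_s=1
37(1−ω_c) = −93(0−ω_c)  ⇒  130ω_c = 37  ⇒  ω_c = 37/130
ω_c/ω_s = 37/130

37/130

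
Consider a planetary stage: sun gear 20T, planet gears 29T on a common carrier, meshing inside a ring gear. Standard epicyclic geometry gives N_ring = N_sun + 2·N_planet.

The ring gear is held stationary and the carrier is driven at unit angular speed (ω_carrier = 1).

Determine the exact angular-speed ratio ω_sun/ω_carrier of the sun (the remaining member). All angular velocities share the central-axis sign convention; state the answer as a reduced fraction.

N_ring = 20 + 2·29 = 78
20(ω_s−ω_c) = −78(ω_r−ω_c),  ω_r=0, ω_c=1
ω_s = 1 − (78/20)(0−1) = 49/10
ω_s/ω_c = 49/10

49/10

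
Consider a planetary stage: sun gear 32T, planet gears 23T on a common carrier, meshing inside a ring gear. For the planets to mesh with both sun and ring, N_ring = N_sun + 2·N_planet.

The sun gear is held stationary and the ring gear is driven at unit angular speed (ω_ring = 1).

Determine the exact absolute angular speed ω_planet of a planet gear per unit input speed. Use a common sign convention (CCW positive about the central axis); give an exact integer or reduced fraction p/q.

N_ring = 32 + 2·23 = 78
32(ω_s−ω_c) = −78(ω_r−ω_c),  ω_s=0, ω_r=1
32(0−ω_c) = −78(1−ω_c)  ⇒  110ω_c = 78  ⇒  ω_c = 39/55
sun–planet: 32·(0−39/55) = −23·(ω_p−ω_c)  ⇒  ω_p−ω_c = −(32/23)·(-39/55) = 1248/1265
ω_p = 39/55 + 1248/1265 = 39/23

39/23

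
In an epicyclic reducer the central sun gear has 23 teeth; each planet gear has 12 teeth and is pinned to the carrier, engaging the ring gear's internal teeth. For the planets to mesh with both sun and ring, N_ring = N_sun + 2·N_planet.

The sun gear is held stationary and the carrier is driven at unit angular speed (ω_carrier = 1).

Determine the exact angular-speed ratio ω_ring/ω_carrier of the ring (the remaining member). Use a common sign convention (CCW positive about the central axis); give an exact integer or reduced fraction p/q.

70/47

N_ring = 23 + 2·12 = 47
23(ω_s−ω_c) = −47(ω_r−ω_c),  ω_s=0, ω_c=1
ω_r = 1 − (23/47)(0−1) = 70/47
ω_r/ω_c = 70/47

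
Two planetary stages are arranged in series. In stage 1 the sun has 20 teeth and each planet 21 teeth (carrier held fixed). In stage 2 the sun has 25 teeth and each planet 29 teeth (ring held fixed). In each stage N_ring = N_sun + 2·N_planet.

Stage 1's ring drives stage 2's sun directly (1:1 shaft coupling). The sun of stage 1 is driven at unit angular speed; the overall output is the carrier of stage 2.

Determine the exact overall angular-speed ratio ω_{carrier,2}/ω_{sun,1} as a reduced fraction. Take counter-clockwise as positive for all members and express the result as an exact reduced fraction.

Stage 1: N_ring = 20 + 2·21 = 62
Stage 1: 20(ω_s−ω_c) = −62(ω_r−ω_c),  ω_c=0, ω_s=1
Stage 1: ω_r = 0 − (20/62)(1−0) = -10/31
  ⇒ ω_r¹/ω_s¹ = -10/31
Stage 2: N_ring = 25 + 2·29 = 83
Stage 2: 25(ω_s−ω_c) = −83(ω_r−ω_c),  ω_r=0, ω_s=1
Stage 2: 25(1−ω_c) = −83(0−ω_c)  ⇒  108ω_c = 25  ⇒  ω_c = 25/108
  ⇒ ω_c²/ω_s² = 25/108
Coupling ω_s² = ω_r¹ ⇒ overall = -10/31 × 25/108 = -125/1674

-125/1674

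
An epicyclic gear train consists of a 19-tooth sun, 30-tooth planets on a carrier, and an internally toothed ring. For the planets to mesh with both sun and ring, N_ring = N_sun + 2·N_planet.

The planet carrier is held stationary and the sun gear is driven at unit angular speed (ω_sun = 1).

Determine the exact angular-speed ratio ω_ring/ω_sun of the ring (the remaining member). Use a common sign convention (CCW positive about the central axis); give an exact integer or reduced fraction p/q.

-19/79

N_ring = 19 + 2·30 = 79
19(ω_s−ω_c) = −79(ω_r−ω_c),  ω_c=0, ω_s=1
ω_r = 0 − (19/79)(1−0) = -19/79
ω_r/ω_s = -19/79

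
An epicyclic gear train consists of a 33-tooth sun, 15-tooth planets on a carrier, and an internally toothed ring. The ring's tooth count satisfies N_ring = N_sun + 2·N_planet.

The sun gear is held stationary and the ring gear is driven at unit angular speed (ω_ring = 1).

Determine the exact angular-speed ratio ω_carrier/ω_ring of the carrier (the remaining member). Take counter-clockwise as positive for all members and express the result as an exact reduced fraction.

N_ring = 33 + 2·15 = 63
33(ω_s−ω_c) = −63(ω_r−ω_c),  ω_s=0, ω_r=1
33(0−ω_c) = −63(1−ω_c)  ⇒  96ω_c = 63  ⇒  ω_c = 21/32
ω_c/ω_r = 21/32

21/32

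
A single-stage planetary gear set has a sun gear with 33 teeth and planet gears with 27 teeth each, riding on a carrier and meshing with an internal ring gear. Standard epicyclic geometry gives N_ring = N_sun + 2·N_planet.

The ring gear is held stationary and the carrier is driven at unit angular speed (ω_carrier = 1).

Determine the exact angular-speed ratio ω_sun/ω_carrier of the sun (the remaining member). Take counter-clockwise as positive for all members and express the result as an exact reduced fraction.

N_ring = 33 + 2·27 = 87
33(ω_s−ω_c) = −87(ω_r−ω_c),  ω_r=0, ω_c=1
ω_s = 1 − (87/33)(0−1) = 40/11
ω_s/ω_c = 40/11

40/11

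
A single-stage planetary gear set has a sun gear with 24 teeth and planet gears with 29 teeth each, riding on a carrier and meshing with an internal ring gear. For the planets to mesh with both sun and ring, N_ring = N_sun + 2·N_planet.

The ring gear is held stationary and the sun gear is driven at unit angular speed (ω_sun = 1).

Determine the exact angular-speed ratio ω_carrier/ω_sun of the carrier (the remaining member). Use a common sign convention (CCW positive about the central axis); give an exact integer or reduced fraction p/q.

N_ring = 24 + 2·29 = 82
24(ω_s−ω_c) = −82(ω_r−ω_c),  ω_r=0, ω_s=1
24(1−ω_c) = −82(0−ω_c)  ⇒  106ω_c = 24  ⇒  ω_c = 12/53
ω_c/ω_s = 12/53

12/53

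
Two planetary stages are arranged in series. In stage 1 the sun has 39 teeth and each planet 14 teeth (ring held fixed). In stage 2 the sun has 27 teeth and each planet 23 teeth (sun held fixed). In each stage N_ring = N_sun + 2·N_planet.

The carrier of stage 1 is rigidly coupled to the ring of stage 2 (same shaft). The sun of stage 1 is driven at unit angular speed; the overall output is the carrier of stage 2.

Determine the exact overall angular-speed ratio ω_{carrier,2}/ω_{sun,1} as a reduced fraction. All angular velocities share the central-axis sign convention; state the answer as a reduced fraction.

Stage 1: N_ring = 39 + 2·14 = 67
Stage 1: 39(ω_s−ω_c) = −67(ω_r−ω_c),  ω_r=0, ω_s=1
Stage 1: 39(1−ω_c) = −67(0−ω_c)  ⇒  106ω_c = 39  ⇒  ω_c = 39/106
  ⇒ ω_c¹/ω_s¹ = 39/106
Stage 2: N_ring = 27 + 2·23 = 73
Stage 2: 27(ω_s−ω_c) = −73(ω_r−ω_c),  ω_s=0, ω_r=1
Stage 2: 27(0−ω_c) = −73(1−ω_c)  ⇒  100ω_c = 73  ⇒  ω_c = 73/100
  ⇒ ω_c²/ω_r² = 73/100
Coupling ω_r² = ω_c¹ ⇒ overall = 39/106 × 73/100 = 2847/10600

2847/10600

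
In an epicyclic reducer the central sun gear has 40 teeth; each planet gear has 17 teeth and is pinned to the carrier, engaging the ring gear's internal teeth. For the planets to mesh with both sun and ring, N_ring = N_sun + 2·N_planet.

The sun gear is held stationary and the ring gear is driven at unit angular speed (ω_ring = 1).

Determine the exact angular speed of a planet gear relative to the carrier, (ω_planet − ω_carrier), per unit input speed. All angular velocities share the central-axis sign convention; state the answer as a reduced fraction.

1480/969

N_ring = 40 + 2·17 = 74
40(ω_s−ω_c) = −74(ω_r−ω_c),  ω_s=0, ω_r=1
40(0−ω_c) = −74(1−ω_c)  ⇒  114ω_c = 74  ⇒  ω_c = 37/57
sun–planet: 40·(0−37/57) = −17·(ω_p−ω_c)  ⇒  ω_p−ω_c = −(40/17)·(-37/57) = 1480/969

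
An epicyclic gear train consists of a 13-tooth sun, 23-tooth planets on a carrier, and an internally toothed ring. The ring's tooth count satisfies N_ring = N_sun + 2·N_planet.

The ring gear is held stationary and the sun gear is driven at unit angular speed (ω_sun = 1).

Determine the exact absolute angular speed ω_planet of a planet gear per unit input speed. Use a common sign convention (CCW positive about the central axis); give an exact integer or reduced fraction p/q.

-13/46

N_ring = 13 + 2·23 = 59
13(ω_s−ω_c) = −59(ω_r−ω_c),  ω_r=0, ω_s=1
13(1−ω_c) = −59(0−ω_c)  ⇒  72ω_c = 13  ⇒  ω_c = 13/72
sun–planet: 13·(1−13/72) = −23·(ω_p−ω_c)  ⇒  ω_p−ω_c = −(13/23)·(59/72) = -767/1656
ω_p = 13/72 − 767/1656 = -13/46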